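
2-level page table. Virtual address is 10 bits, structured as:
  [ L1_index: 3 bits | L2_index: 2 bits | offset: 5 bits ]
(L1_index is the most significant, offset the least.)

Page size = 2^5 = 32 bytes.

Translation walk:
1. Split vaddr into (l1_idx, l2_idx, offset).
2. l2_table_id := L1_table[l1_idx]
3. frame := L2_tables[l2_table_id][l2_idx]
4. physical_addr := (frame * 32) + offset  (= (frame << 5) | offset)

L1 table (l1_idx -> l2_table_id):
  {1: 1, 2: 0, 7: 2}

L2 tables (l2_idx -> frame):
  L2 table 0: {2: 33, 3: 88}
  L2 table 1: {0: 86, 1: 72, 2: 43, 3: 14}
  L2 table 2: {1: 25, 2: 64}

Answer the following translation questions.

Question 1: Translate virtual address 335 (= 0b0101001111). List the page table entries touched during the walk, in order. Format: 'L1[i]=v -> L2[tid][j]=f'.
Answer: L1[2]=0 -> L2[0][2]=33

Derivation:
vaddr = 335 = 0b0101001111
Split: l1_idx=2, l2_idx=2, offset=15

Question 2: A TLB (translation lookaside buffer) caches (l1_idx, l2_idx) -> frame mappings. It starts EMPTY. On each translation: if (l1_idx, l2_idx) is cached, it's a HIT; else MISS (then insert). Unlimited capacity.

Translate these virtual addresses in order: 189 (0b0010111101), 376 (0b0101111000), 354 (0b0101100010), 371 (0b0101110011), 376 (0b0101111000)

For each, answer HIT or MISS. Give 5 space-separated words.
vaddr=189: (1,1) not in TLB -> MISS, insert
vaddr=376: (2,3) not in TLB -> MISS, insert
vaddr=354: (2,3) in TLB -> HIT
vaddr=371: (2,3) in TLB -> HIT
vaddr=376: (2,3) in TLB -> HIT

Answer: MISS MISS HIT HIT HIT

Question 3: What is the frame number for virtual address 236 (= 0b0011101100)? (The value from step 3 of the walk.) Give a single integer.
vaddr = 236: l1_idx=1, l2_idx=3
L1[1] = 1; L2[1][3] = 14

Answer: 14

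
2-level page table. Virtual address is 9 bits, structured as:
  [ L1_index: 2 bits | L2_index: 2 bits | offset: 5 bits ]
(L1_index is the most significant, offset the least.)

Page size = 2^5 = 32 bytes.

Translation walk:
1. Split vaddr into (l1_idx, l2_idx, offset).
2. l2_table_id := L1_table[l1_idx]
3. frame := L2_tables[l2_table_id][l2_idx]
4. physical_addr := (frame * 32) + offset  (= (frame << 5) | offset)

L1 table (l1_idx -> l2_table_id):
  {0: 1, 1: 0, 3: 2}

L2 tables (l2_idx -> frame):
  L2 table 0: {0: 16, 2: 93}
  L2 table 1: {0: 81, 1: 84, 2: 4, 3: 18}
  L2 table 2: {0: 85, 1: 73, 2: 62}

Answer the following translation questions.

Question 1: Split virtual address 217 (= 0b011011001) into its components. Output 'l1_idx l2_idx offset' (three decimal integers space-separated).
vaddr = 217 = 0b011011001
  top 2 bits -> l1_idx = 1
  next 2 bits -> l2_idx = 2
  bottom 5 bits -> offset = 25

Answer: 1 2 25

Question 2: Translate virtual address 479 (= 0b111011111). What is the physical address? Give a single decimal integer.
Answer: 2015

Derivation:
vaddr = 479 = 0b111011111
Split: l1_idx=3, l2_idx=2, offset=31
L1[3] = 2
L2[2][2] = 62
paddr = 62 * 32 + 31 = 2015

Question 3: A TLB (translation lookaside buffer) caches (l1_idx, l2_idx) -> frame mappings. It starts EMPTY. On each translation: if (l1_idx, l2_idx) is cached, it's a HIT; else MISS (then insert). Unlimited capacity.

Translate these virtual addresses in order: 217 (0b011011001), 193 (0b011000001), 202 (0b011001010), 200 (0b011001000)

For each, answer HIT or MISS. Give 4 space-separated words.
Answer: MISS HIT HIT HIT

Derivation:
vaddr=217: (1,2) not in TLB -> MISS, insert
vaddr=193: (1,2) in TLB -> HIT
vaddr=202: (1,2) in TLB -> HIT
vaddr=200: (1,2) in TLB -> HIT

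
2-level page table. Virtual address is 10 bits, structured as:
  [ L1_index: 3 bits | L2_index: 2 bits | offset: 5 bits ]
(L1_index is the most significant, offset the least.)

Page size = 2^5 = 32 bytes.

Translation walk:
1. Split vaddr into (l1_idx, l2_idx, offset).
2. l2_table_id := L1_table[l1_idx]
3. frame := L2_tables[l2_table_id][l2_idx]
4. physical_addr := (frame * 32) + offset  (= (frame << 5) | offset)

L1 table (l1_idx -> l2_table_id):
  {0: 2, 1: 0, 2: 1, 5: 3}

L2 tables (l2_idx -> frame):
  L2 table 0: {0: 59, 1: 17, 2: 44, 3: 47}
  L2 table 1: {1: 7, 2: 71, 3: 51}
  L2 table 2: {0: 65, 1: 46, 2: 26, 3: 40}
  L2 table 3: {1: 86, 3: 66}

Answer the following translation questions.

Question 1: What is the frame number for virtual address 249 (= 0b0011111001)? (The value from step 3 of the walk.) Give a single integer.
Answer: 47

Derivation:
vaddr = 249: l1_idx=1, l2_idx=3
L1[1] = 0; L2[0][3] = 47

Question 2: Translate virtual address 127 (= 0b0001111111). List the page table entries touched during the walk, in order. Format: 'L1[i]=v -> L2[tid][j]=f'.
vaddr = 127 = 0b0001111111
Split: l1_idx=0, l2_idx=3, offset=31

Answer: L1[0]=2 -> L2[2][3]=40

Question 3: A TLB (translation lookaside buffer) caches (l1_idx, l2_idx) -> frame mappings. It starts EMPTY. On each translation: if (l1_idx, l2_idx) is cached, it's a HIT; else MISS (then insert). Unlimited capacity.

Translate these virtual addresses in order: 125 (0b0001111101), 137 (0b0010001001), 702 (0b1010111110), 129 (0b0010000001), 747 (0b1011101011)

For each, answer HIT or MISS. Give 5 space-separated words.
Answer: MISS MISS MISS HIT MISS

Derivation:
vaddr=125: (0,3) not in TLB -> MISS, insert
vaddr=137: (1,0) not in TLB -> MISS, insert
vaddr=702: (5,1) not in TLB -> MISS, insert
vaddr=129: (1,0) in TLB -> HIT
vaddr=747: (5,3) not in TLB -> MISS, insert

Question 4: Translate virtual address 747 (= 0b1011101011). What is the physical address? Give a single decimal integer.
vaddr = 747 = 0b1011101011
Split: l1_idx=5, l2_idx=3, offset=11
L1[5] = 3
L2[3][3] = 66
paddr = 66 * 32 + 11 = 2123

Answer: 2123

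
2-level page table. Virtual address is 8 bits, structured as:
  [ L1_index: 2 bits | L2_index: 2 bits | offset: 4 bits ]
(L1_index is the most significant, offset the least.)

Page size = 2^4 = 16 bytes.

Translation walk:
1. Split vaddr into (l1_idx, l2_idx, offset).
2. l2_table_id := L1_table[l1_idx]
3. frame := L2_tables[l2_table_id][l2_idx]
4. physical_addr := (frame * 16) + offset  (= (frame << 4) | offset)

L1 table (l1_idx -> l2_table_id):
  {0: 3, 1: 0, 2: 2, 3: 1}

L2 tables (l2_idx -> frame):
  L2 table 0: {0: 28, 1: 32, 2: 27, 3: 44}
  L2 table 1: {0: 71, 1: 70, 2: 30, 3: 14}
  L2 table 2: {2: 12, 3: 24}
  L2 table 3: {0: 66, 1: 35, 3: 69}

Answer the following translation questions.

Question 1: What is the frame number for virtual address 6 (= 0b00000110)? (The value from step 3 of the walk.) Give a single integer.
vaddr = 6: l1_idx=0, l2_idx=0
L1[0] = 3; L2[3][0] = 66

Answer: 66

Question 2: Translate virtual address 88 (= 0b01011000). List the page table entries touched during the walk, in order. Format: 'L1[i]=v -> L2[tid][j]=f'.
vaddr = 88 = 0b01011000
Split: l1_idx=1, l2_idx=1, offset=8

Answer: L1[1]=0 -> L2[0][1]=32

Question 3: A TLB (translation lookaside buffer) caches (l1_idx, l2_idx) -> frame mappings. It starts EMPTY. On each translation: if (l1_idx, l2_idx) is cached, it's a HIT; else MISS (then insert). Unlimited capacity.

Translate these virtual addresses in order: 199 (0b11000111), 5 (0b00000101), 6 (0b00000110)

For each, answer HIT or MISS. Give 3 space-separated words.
vaddr=199: (3,0) not in TLB -> MISS, insert
vaddr=5: (0,0) not in TLB -> MISS, insert
vaddr=6: (0,0) in TLB -> HIT

Answer: MISS MISS HIT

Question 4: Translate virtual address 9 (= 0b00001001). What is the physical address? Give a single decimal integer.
Answer: 1065

Derivation:
vaddr = 9 = 0b00001001
Split: l1_idx=0, l2_idx=0, offset=9
L1[0] = 3
L2[3][0] = 66
paddr = 66 * 16 + 9 = 1065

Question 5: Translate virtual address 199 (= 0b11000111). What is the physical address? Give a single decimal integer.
vaddr = 199 = 0b11000111
Split: l1_idx=3, l2_idx=0, offset=7
L1[3] = 1
L2[1][0] = 71
paddr = 71 * 16 + 7 = 1143

Answer: 1143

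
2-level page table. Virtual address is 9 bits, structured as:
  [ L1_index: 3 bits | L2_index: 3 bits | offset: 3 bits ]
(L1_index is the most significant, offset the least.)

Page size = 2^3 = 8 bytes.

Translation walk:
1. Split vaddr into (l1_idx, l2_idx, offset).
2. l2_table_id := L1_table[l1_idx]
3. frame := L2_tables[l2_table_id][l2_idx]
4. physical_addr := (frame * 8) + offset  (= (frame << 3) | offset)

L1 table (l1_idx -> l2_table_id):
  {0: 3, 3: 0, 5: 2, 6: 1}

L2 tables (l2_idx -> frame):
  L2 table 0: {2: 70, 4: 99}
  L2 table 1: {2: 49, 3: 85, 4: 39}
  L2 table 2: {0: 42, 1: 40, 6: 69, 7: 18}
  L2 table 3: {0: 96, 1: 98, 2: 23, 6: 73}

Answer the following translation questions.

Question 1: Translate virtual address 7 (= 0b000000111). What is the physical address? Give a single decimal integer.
Answer: 775

Derivation:
vaddr = 7 = 0b000000111
Split: l1_idx=0, l2_idx=0, offset=7
L1[0] = 3
L2[3][0] = 96
paddr = 96 * 8 + 7 = 775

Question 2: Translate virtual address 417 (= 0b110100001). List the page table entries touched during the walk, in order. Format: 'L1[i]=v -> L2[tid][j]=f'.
Answer: L1[6]=1 -> L2[1][4]=39

Derivation:
vaddr = 417 = 0b110100001
Split: l1_idx=6, l2_idx=4, offset=1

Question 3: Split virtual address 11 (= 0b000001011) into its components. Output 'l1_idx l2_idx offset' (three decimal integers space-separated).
Answer: 0 1 3

Derivation:
vaddr = 11 = 0b000001011
  top 3 bits -> l1_idx = 0
  next 3 bits -> l2_idx = 1
  bottom 3 bits -> offset = 3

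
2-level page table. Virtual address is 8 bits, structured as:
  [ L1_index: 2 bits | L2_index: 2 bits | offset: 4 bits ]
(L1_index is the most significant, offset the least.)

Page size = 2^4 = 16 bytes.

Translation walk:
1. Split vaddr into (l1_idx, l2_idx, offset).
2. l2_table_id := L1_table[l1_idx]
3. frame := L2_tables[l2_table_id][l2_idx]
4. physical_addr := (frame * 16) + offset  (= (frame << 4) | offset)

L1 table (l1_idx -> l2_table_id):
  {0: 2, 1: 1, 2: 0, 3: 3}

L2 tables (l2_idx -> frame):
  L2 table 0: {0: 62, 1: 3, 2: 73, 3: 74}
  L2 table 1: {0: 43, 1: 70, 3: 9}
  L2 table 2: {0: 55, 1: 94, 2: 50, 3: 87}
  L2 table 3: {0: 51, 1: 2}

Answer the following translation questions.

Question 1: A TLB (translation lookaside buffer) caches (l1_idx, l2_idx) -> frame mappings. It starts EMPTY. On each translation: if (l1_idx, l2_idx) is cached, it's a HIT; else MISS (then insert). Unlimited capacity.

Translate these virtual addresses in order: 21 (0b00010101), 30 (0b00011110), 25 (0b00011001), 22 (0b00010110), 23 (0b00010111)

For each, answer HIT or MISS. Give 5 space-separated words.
vaddr=21: (0,1) not in TLB -> MISS, insert
vaddr=30: (0,1) in TLB -> HIT
vaddr=25: (0,1) in TLB -> HIT
vaddr=22: (0,1) in TLB -> HIT
vaddr=23: (0,1) in TLB -> HIT

Answer: MISS HIT HIT HIT HIT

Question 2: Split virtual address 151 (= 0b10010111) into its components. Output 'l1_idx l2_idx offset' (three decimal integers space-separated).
vaddr = 151 = 0b10010111
  top 2 bits -> l1_idx = 2
  next 2 bits -> l2_idx = 1
  bottom 4 bits -> offset = 7

Answer: 2 1 7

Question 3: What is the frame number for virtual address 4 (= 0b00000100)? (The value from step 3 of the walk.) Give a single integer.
Answer: 55

Derivation:
vaddr = 4: l1_idx=0, l2_idx=0
L1[0] = 2; L2[2][0] = 55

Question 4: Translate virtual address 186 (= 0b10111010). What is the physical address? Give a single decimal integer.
Answer: 1194

Derivation:
vaddr = 186 = 0b10111010
Split: l1_idx=2, l2_idx=3, offset=10
L1[2] = 0
L2[0][3] = 74
paddr = 74 * 16 + 10 = 1194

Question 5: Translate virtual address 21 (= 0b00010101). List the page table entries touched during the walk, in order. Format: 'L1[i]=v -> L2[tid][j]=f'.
Answer: L1[0]=2 -> L2[2][1]=94

Derivation:
vaddr = 21 = 0b00010101
Split: l1_idx=0, l2_idx=1, offset=5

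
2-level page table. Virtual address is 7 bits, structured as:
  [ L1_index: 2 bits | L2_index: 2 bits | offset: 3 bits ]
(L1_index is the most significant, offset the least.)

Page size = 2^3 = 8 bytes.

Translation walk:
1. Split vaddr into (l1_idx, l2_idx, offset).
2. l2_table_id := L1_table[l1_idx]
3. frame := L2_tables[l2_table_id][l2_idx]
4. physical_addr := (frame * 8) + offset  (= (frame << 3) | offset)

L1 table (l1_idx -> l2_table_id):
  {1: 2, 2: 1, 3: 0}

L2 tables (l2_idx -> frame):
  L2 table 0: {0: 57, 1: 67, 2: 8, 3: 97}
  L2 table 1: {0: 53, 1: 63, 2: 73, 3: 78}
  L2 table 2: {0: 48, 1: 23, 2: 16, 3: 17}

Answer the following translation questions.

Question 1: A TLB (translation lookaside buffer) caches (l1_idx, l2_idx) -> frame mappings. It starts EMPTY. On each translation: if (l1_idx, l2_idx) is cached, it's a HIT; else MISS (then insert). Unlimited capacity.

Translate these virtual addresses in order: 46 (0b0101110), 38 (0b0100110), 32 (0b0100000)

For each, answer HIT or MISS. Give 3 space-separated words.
vaddr=46: (1,1) not in TLB -> MISS, insert
vaddr=38: (1,0) not in TLB -> MISS, insert
vaddr=32: (1,0) in TLB -> HIT

Answer: MISS MISS HIT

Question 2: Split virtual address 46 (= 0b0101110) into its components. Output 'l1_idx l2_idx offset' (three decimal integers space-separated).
vaddr = 46 = 0b0101110
  top 2 bits -> l1_idx = 1
  next 2 bits -> l2_idx = 1
  bottom 3 bits -> offset = 6

Answer: 1 1 6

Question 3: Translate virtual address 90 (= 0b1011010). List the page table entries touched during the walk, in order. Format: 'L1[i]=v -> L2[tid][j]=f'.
vaddr = 90 = 0b1011010
Split: l1_idx=2, l2_idx=3, offset=2

Answer: L1[2]=1 -> L2[1][3]=78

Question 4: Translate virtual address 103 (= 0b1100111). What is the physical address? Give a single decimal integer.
Answer: 463

Derivation:
vaddr = 103 = 0b1100111
Split: l1_idx=3, l2_idx=0, offset=7
L1[3] = 0
L2[0][0] = 57
paddr = 57 * 8 + 7 = 463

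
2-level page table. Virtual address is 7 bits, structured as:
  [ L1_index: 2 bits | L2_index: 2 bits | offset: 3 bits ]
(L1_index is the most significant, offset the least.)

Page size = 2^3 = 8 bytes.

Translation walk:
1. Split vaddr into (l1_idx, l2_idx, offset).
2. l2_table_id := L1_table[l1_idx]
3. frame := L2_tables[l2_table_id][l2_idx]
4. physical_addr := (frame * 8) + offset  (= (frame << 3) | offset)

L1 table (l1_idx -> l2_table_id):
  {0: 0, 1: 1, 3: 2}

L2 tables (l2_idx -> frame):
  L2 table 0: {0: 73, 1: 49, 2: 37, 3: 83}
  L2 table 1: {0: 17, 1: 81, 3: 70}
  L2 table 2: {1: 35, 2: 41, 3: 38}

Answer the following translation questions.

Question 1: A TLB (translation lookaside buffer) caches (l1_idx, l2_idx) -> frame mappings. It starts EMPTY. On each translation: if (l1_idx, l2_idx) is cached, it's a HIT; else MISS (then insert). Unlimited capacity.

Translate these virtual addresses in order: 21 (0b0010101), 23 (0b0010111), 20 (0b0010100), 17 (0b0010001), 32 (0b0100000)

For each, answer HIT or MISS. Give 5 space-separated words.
Answer: MISS HIT HIT HIT MISS

Derivation:
vaddr=21: (0,2) not in TLB -> MISS, insert
vaddr=23: (0,2) in TLB -> HIT
vaddr=20: (0,2) in TLB -> HIT
vaddr=17: (0,2) in TLB -> HIT
vaddr=32: (1,0) not in TLB -> MISS, insert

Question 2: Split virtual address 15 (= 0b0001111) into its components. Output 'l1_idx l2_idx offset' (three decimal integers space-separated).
Answer: 0 1 7

Derivation:
vaddr = 15 = 0b0001111
  top 2 bits -> l1_idx = 0
  next 2 bits -> l2_idx = 1
  bottom 3 bits -> offset = 7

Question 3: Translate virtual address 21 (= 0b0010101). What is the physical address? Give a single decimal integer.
Answer: 301

Derivation:
vaddr = 21 = 0b0010101
Split: l1_idx=0, l2_idx=2, offset=5
L1[0] = 0
L2[0][2] = 37
paddr = 37 * 8 + 5 = 301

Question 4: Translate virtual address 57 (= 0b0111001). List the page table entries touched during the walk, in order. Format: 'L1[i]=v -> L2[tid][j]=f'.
Answer: L1[1]=1 -> L2[1][3]=70

Derivation:
vaddr = 57 = 0b0111001
Split: l1_idx=1, l2_idx=3, offset=1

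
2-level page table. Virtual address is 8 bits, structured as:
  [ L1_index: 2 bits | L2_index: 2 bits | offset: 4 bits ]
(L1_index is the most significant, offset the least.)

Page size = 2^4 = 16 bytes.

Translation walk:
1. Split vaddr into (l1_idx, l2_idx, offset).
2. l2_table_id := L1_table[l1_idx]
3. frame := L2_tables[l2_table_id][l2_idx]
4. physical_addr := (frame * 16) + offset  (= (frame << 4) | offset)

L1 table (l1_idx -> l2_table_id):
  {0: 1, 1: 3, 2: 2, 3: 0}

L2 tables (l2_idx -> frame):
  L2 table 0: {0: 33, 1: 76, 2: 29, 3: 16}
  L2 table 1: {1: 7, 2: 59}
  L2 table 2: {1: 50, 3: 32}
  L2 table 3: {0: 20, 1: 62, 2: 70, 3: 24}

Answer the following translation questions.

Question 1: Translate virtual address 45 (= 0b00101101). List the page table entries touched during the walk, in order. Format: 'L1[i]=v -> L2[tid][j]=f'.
vaddr = 45 = 0b00101101
Split: l1_idx=0, l2_idx=2, offset=13

Answer: L1[0]=1 -> L2[1][2]=59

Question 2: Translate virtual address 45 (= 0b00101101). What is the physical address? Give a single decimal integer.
Answer: 957

Derivation:
vaddr = 45 = 0b00101101
Split: l1_idx=0, l2_idx=2, offset=13
L1[0] = 1
L2[1][2] = 59
paddr = 59 * 16 + 13 = 957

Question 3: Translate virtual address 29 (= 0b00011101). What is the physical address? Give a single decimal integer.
vaddr = 29 = 0b00011101
Split: l1_idx=0, l2_idx=1, offset=13
L1[0] = 1
L2[1][1] = 7
paddr = 7 * 16 + 13 = 125

Answer: 125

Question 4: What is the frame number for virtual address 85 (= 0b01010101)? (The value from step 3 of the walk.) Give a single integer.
Answer: 62

Derivation:
vaddr = 85: l1_idx=1, l2_idx=1
L1[1] = 3; L2[3][1] = 62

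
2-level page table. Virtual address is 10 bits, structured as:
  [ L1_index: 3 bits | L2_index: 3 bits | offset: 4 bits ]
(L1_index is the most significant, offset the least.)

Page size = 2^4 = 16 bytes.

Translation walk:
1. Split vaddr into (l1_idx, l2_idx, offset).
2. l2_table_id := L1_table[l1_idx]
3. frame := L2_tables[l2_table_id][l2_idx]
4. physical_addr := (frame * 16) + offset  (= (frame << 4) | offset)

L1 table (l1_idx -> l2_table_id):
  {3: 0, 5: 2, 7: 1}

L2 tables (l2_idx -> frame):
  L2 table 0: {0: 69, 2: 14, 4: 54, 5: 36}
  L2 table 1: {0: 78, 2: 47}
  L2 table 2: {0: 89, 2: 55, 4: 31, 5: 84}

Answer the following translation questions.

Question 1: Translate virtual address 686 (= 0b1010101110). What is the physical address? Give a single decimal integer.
vaddr = 686 = 0b1010101110
Split: l1_idx=5, l2_idx=2, offset=14
L1[5] = 2
L2[2][2] = 55
paddr = 55 * 16 + 14 = 894

Answer: 894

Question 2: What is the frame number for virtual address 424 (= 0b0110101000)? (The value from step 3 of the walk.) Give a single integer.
vaddr = 424: l1_idx=3, l2_idx=2
L1[3] = 0; L2[0][2] = 14

Answer: 14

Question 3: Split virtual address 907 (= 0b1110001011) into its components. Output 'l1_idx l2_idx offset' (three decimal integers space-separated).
vaddr = 907 = 0b1110001011
  top 3 bits -> l1_idx = 7
  next 3 bits -> l2_idx = 0
  bottom 4 bits -> offset = 11

Answer: 7 0 11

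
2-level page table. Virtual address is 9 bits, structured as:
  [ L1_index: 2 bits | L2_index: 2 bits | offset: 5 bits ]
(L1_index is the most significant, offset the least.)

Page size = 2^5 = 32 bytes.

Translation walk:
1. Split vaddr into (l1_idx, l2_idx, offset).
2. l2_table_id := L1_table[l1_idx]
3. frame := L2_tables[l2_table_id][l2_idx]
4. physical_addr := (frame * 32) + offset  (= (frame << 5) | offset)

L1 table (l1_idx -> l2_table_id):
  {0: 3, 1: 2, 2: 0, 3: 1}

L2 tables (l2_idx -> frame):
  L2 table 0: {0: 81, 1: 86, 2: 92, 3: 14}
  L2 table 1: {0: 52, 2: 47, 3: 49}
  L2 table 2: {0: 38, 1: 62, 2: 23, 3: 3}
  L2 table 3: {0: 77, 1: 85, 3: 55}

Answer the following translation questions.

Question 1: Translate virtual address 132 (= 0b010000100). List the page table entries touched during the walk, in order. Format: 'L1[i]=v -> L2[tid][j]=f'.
vaddr = 132 = 0b010000100
Split: l1_idx=1, l2_idx=0, offset=4

Answer: L1[1]=2 -> L2[2][0]=38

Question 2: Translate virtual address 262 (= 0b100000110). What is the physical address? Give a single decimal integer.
Answer: 2598

Derivation:
vaddr = 262 = 0b100000110
Split: l1_idx=2, l2_idx=0, offset=6
L1[2] = 0
L2[0][0] = 81
paddr = 81 * 32 + 6 = 2598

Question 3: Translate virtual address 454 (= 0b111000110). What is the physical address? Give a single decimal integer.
Answer: 1510

Derivation:
vaddr = 454 = 0b111000110
Split: l1_idx=3, l2_idx=2, offset=6
L1[3] = 1
L2[1][2] = 47
paddr = 47 * 32 + 6 = 1510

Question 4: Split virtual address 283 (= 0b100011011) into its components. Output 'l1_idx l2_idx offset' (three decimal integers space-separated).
vaddr = 283 = 0b100011011
  top 2 bits -> l1_idx = 2
  next 2 bits -> l2_idx = 0
  bottom 5 bits -> offset = 27

Answer: 2 0 27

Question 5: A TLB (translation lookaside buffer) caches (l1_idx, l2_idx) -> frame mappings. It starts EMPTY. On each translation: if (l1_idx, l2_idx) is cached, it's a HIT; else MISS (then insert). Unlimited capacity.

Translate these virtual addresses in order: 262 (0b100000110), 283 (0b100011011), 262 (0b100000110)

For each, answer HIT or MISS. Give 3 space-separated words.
vaddr=262: (2,0) not in TLB -> MISS, insert
vaddr=283: (2,0) in TLB -> HIT
vaddr=262: (2,0) in TLB -> HIT

Answer: MISS HIT HIT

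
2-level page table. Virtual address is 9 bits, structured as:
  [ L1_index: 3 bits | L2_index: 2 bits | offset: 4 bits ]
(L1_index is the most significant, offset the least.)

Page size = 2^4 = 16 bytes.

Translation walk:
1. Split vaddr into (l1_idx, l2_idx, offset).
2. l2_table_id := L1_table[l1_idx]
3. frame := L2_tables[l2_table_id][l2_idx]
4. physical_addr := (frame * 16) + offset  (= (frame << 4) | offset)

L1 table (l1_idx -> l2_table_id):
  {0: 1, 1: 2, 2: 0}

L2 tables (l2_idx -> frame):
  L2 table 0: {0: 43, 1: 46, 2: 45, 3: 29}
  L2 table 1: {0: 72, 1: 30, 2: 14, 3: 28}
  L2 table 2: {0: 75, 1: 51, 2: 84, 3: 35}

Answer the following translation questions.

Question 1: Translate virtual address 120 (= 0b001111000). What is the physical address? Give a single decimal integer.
vaddr = 120 = 0b001111000
Split: l1_idx=1, l2_idx=3, offset=8
L1[1] = 2
L2[2][3] = 35
paddr = 35 * 16 + 8 = 568

Answer: 568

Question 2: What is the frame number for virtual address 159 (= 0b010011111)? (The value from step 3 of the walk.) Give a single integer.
Answer: 46

Derivation:
vaddr = 159: l1_idx=2, l2_idx=1
L1[2] = 0; L2[0][1] = 46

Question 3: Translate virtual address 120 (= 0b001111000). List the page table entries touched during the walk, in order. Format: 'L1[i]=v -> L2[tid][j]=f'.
vaddr = 120 = 0b001111000
Split: l1_idx=1, l2_idx=3, offset=8

Answer: L1[1]=2 -> L2[2][3]=35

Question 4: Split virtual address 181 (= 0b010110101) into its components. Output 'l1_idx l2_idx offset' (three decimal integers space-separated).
Answer: 2 3 5

Derivation:
vaddr = 181 = 0b010110101
  top 3 bits -> l1_idx = 2
  next 2 bits -> l2_idx = 3
  bottom 4 bits -> offset = 5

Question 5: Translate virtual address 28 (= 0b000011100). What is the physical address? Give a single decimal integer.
Answer: 492

Derivation:
vaddr = 28 = 0b000011100
Split: l1_idx=0, l2_idx=1, offset=12
L1[0] = 1
L2[1][1] = 30
paddr = 30 * 16 + 12 = 492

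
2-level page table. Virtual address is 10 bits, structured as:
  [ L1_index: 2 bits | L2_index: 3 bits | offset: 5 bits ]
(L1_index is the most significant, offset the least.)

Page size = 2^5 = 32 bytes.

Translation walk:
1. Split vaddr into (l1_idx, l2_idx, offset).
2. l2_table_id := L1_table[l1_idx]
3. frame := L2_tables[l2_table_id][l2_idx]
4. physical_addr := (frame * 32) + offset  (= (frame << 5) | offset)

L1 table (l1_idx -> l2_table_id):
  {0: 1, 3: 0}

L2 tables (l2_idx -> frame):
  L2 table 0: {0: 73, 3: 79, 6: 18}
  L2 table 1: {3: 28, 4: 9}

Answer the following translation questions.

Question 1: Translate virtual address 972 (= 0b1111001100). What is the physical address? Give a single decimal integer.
Answer: 588

Derivation:
vaddr = 972 = 0b1111001100
Split: l1_idx=3, l2_idx=6, offset=12
L1[3] = 0
L2[0][6] = 18
paddr = 18 * 32 + 12 = 588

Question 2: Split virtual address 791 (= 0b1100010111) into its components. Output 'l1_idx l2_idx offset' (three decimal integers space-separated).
Answer: 3 0 23

Derivation:
vaddr = 791 = 0b1100010111
  top 2 bits -> l1_idx = 3
  next 3 bits -> l2_idx = 0
  bottom 5 bits -> offset = 23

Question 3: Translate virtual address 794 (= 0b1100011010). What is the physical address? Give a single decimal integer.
Answer: 2362

Derivation:
vaddr = 794 = 0b1100011010
Split: l1_idx=3, l2_idx=0, offset=26
L1[3] = 0
L2[0][0] = 73
paddr = 73 * 32 + 26 = 2362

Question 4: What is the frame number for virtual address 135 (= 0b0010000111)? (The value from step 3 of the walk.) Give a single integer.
Answer: 9

Derivation:
vaddr = 135: l1_idx=0, l2_idx=4
L1[0] = 1; L2[1][4] = 9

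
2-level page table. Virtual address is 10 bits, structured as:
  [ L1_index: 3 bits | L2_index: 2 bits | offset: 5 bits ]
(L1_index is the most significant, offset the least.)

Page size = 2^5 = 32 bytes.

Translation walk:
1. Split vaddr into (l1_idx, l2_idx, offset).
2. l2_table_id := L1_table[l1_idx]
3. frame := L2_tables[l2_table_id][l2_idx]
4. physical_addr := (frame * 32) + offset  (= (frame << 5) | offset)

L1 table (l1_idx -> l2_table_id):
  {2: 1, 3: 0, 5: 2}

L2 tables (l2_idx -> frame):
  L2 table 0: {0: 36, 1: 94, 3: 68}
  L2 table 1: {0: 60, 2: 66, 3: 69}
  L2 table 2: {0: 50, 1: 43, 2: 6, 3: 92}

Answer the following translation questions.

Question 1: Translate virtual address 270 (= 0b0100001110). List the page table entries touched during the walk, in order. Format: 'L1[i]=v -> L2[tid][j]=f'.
Answer: L1[2]=1 -> L2[1][0]=60

Derivation:
vaddr = 270 = 0b0100001110
Split: l1_idx=2, l2_idx=0, offset=14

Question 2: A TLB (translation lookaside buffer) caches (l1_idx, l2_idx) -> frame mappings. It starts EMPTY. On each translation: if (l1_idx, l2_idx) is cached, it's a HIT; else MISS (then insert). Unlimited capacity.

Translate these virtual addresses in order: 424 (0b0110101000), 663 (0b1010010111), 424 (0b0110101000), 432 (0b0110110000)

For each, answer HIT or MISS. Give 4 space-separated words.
vaddr=424: (3,1) not in TLB -> MISS, insert
vaddr=663: (5,0) not in TLB -> MISS, insert
vaddr=424: (3,1) in TLB -> HIT
vaddr=432: (3,1) in TLB -> HIT

Answer: MISS MISS HIT HIT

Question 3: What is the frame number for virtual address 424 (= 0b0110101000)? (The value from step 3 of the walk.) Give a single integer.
vaddr = 424: l1_idx=3, l2_idx=1
L1[3] = 0; L2[0][1] = 94

Answer: 94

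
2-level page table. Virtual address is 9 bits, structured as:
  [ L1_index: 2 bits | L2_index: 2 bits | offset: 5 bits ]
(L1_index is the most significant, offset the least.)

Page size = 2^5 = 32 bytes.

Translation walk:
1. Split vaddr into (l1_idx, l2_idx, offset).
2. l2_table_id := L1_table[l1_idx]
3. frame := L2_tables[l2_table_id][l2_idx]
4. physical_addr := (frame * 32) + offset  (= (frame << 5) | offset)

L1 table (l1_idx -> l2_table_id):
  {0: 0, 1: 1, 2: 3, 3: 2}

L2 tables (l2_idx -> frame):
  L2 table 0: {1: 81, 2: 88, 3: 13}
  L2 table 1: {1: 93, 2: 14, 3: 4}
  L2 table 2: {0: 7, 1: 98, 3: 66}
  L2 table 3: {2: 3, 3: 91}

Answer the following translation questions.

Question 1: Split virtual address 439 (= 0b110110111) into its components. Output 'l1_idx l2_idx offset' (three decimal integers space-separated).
vaddr = 439 = 0b110110111
  top 2 bits -> l1_idx = 3
  next 2 bits -> l2_idx = 1
  bottom 5 bits -> offset = 23

Answer: 3 1 23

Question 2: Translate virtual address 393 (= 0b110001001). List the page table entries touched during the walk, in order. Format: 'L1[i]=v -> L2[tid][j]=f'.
vaddr = 393 = 0b110001001
Split: l1_idx=3, l2_idx=0, offset=9

Answer: L1[3]=2 -> L2[2][0]=7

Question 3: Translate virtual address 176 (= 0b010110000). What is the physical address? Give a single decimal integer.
Answer: 2992

Derivation:
vaddr = 176 = 0b010110000
Split: l1_idx=1, l2_idx=1, offset=16
L1[1] = 1
L2[1][1] = 93
paddr = 93 * 32 + 16 = 2992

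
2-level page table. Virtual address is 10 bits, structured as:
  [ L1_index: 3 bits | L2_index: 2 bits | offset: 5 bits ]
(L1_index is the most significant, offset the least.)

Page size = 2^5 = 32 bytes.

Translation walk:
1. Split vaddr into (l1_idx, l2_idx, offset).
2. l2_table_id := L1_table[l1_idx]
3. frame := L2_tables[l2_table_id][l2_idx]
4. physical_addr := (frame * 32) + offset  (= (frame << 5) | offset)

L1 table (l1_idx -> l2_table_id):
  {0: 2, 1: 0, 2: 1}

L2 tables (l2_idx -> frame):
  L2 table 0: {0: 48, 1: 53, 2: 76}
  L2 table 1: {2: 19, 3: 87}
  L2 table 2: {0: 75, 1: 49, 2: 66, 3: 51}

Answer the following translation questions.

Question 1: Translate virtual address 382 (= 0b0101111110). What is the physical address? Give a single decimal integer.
vaddr = 382 = 0b0101111110
Split: l1_idx=2, l2_idx=3, offset=30
L1[2] = 1
L2[1][3] = 87
paddr = 87 * 32 + 30 = 2814

Answer: 2814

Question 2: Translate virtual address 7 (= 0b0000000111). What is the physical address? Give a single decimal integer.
Answer: 2407

Derivation:
vaddr = 7 = 0b0000000111
Split: l1_idx=0, l2_idx=0, offset=7
L1[0] = 2
L2[2][0] = 75
paddr = 75 * 32 + 7 = 2407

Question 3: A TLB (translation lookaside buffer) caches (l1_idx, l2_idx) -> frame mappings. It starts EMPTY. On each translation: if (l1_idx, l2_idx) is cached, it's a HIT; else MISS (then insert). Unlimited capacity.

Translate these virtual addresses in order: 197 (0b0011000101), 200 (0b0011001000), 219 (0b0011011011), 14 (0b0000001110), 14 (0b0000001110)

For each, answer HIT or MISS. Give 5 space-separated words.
Answer: MISS HIT HIT MISS HIT

Derivation:
vaddr=197: (1,2) not in TLB -> MISS, insert
vaddr=200: (1,2) in TLB -> HIT
vaddr=219: (1,2) in TLB -> HIT
vaddr=14: (0,0) not in TLB -> MISS, insert
vaddr=14: (0,0) in TLB -> HIT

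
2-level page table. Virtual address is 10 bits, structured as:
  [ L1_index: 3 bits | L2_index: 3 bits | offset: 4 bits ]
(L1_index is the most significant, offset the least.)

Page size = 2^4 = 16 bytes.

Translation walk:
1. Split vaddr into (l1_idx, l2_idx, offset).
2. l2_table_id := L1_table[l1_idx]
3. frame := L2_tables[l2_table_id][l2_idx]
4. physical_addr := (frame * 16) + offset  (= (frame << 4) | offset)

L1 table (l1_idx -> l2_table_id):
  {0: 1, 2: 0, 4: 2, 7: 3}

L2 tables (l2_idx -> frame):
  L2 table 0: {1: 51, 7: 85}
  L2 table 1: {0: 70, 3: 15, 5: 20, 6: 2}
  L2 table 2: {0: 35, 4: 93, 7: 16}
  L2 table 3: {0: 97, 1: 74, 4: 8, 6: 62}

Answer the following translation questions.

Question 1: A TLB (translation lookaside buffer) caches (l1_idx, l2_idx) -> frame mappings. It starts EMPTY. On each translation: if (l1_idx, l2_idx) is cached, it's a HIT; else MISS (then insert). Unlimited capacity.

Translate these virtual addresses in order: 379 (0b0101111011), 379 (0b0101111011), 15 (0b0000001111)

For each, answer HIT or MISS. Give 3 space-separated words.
Answer: MISS HIT MISS

Derivation:
vaddr=379: (2,7) not in TLB -> MISS, insert
vaddr=379: (2,7) in TLB -> HIT
vaddr=15: (0,0) not in TLB -> MISS, insert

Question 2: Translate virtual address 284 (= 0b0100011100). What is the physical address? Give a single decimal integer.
vaddr = 284 = 0b0100011100
Split: l1_idx=2, l2_idx=1, offset=12
L1[2] = 0
L2[0][1] = 51
paddr = 51 * 16 + 12 = 828

Answer: 828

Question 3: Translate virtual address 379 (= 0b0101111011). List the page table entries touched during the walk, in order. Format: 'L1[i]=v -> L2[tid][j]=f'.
Answer: L1[2]=0 -> L2[0][7]=85

Derivation:
vaddr = 379 = 0b0101111011
Split: l1_idx=2, l2_idx=7, offset=11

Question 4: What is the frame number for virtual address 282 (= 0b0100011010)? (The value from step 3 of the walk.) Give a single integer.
vaddr = 282: l1_idx=2, l2_idx=1
L1[2] = 0; L2[0][1] = 51

Answer: 51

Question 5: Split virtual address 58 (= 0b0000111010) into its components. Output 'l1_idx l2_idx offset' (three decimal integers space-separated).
Answer: 0 3 10

Derivation:
vaddr = 58 = 0b0000111010
  top 3 bits -> l1_idx = 0
  next 3 bits -> l2_idx = 3
  bottom 4 bits -> offset = 10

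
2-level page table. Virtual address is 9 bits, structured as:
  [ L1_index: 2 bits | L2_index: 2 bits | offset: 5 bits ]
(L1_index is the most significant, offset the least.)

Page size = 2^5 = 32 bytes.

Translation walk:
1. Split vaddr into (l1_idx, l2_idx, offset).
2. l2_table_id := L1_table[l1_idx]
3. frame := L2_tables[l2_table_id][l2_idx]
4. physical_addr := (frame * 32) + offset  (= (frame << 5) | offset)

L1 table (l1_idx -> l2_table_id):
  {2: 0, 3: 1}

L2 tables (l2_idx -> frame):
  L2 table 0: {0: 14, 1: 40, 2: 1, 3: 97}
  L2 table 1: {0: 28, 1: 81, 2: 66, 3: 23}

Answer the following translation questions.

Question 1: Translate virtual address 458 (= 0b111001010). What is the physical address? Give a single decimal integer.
vaddr = 458 = 0b111001010
Split: l1_idx=3, l2_idx=2, offset=10
L1[3] = 1
L2[1][2] = 66
paddr = 66 * 32 + 10 = 2122

Answer: 2122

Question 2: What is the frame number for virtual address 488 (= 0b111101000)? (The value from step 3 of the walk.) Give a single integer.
Answer: 23

Derivation:
vaddr = 488: l1_idx=3, l2_idx=3
L1[3] = 1; L2[1][3] = 23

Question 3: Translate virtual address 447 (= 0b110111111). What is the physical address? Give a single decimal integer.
vaddr = 447 = 0b110111111
Split: l1_idx=3, l2_idx=1, offset=31
L1[3] = 1
L2[1][1] = 81
paddr = 81 * 32 + 31 = 2623

Answer: 2623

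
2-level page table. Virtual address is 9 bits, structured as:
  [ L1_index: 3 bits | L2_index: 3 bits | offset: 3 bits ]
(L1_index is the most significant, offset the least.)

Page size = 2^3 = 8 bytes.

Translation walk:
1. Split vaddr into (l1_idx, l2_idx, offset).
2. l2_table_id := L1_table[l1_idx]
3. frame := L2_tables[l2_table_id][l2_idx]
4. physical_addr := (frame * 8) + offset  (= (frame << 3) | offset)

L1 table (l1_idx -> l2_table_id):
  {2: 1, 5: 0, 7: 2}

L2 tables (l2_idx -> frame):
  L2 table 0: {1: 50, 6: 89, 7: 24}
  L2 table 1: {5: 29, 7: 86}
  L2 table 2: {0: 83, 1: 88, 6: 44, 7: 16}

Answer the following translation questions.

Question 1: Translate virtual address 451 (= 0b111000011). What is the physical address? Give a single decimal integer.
vaddr = 451 = 0b111000011
Split: l1_idx=7, l2_idx=0, offset=3
L1[7] = 2
L2[2][0] = 83
paddr = 83 * 8 + 3 = 667

Answer: 667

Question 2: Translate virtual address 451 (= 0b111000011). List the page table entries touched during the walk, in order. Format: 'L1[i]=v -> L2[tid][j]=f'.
vaddr = 451 = 0b111000011
Split: l1_idx=7, l2_idx=0, offset=3

Answer: L1[7]=2 -> L2[2][0]=83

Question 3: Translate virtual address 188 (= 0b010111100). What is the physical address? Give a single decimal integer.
vaddr = 188 = 0b010111100
Split: l1_idx=2, l2_idx=7, offset=4
L1[2] = 1
L2[1][7] = 86
paddr = 86 * 8 + 4 = 692

Answer: 692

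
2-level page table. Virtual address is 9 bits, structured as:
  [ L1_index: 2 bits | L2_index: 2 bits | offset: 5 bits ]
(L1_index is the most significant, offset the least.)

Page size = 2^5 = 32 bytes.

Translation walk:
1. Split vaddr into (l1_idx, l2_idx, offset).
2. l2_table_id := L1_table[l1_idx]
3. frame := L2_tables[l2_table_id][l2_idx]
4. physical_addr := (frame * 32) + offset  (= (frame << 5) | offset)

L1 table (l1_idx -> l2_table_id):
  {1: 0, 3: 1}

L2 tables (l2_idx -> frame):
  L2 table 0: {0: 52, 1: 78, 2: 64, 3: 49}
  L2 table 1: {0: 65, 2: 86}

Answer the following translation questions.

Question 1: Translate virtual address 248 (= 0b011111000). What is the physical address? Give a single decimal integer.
Answer: 1592

Derivation:
vaddr = 248 = 0b011111000
Split: l1_idx=1, l2_idx=3, offset=24
L1[1] = 0
L2[0][3] = 49
paddr = 49 * 32 + 24 = 1592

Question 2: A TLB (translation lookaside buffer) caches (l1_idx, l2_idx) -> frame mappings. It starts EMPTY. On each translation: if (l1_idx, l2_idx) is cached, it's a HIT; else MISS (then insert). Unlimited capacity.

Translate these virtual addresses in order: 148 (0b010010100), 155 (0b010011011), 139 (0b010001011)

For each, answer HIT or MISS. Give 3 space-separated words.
vaddr=148: (1,0) not in TLB -> MISS, insert
vaddr=155: (1,0) in TLB -> HIT
vaddr=139: (1,0) in TLB -> HIT

Answer: MISS HIT HIT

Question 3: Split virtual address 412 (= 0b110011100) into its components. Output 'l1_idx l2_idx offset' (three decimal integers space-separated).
Answer: 3 0 28

Derivation:
vaddr = 412 = 0b110011100
  top 2 bits -> l1_idx = 3
  next 2 bits -> l2_idx = 0
  bottom 5 bits -> offset = 28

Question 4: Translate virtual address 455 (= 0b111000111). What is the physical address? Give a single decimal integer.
Answer: 2759

Derivation:
vaddr = 455 = 0b111000111
Split: l1_idx=3, l2_idx=2, offset=7
L1[3] = 1
L2[1][2] = 86
paddr = 86 * 32 + 7 = 2759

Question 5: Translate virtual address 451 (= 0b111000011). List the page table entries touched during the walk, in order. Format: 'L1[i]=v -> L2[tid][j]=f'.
vaddr = 451 = 0b111000011
Split: l1_idx=3, l2_idx=2, offset=3

Answer: L1[3]=1 -> L2[1][2]=86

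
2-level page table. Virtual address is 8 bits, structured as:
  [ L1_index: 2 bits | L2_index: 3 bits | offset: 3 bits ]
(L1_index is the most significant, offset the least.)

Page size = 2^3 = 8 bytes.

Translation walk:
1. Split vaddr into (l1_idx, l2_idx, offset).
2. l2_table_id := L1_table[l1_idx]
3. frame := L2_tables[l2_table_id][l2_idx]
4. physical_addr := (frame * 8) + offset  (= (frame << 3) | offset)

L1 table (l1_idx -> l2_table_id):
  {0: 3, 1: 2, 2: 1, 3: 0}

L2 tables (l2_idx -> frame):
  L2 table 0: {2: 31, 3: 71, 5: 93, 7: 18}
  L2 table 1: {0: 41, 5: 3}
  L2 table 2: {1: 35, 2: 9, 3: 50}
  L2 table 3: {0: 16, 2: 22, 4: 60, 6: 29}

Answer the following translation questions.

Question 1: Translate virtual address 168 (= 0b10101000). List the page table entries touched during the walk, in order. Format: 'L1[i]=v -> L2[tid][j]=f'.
vaddr = 168 = 0b10101000
Split: l1_idx=2, l2_idx=5, offset=0

Answer: L1[2]=1 -> L2[1][5]=3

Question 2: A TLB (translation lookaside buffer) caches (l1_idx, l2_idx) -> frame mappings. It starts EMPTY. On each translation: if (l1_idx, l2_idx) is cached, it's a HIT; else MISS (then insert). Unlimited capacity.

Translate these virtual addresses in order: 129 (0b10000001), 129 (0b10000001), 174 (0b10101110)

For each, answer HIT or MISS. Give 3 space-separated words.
Answer: MISS HIT MISS

Derivation:
vaddr=129: (2,0) not in TLB -> MISS, insert
vaddr=129: (2,0) in TLB -> HIT
vaddr=174: (2,5) not in TLB -> MISS, insert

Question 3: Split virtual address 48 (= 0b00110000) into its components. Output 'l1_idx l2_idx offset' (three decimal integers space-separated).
vaddr = 48 = 0b00110000
  top 2 bits -> l1_idx = 0
  next 3 bits -> l2_idx = 6
  bottom 3 bits -> offset = 0

Answer: 0 6 0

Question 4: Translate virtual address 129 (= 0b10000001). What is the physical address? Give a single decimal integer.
vaddr = 129 = 0b10000001
Split: l1_idx=2, l2_idx=0, offset=1
L1[2] = 1
L2[1][0] = 41
paddr = 41 * 8 + 1 = 329

Answer: 329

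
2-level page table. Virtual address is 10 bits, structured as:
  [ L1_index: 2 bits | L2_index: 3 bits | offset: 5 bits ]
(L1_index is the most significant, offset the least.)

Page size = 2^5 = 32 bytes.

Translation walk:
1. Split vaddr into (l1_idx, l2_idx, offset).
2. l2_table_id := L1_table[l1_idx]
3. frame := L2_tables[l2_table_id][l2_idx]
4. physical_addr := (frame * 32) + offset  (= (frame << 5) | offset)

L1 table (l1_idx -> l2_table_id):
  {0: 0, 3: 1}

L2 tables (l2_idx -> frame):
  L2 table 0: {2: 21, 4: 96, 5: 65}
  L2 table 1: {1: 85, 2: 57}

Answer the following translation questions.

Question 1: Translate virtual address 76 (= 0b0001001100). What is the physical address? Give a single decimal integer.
Answer: 684

Derivation:
vaddr = 76 = 0b0001001100
Split: l1_idx=0, l2_idx=2, offset=12
L1[0] = 0
L2[0][2] = 21
paddr = 21 * 32 + 12 = 684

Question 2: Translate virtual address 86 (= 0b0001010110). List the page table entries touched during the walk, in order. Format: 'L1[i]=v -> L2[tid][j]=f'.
Answer: L1[0]=0 -> L2[0][2]=21

Derivation:
vaddr = 86 = 0b0001010110
Split: l1_idx=0, l2_idx=2, offset=22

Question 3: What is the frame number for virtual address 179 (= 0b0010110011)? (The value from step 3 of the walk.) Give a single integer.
vaddr = 179: l1_idx=0, l2_idx=5
L1[0] = 0; L2[0][5] = 65

Answer: 65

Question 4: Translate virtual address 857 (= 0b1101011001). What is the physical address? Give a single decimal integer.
Answer: 1849

Derivation:
vaddr = 857 = 0b1101011001
Split: l1_idx=3, l2_idx=2, offset=25
L1[3] = 1
L2[1][2] = 57
paddr = 57 * 32 + 25 = 1849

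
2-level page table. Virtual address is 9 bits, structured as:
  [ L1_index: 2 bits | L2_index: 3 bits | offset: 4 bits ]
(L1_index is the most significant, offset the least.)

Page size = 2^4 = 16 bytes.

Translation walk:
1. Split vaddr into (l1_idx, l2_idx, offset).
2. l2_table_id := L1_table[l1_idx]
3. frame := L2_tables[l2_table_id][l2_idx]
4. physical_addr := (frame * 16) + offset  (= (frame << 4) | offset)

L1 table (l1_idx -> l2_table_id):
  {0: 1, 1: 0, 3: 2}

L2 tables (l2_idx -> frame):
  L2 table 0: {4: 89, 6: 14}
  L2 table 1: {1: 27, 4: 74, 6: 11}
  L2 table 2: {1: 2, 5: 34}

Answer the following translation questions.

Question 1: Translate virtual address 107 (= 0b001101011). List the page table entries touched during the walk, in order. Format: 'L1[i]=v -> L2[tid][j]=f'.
vaddr = 107 = 0b001101011
Split: l1_idx=0, l2_idx=6, offset=11

Answer: L1[0]=1 -> L2[1][6]=11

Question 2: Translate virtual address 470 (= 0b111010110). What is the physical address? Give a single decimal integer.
Answer: 550

Derivation:
vaddr = 470 = 0b111010110
Split: l1_idx=3, l2_idx=5, offset=6
L1[3] = 2
L2[2][5] = 34
paddr = 34 * 16 + 6 = 550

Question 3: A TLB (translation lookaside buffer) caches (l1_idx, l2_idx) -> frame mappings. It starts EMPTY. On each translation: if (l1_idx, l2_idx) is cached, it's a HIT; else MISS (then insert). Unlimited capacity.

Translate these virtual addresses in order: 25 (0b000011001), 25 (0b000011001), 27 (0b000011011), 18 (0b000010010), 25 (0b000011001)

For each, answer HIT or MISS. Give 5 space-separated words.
vaddr=25: (0,1) not in TLB -> MISS, insert
vaddr=25: (0,1) in TLB -> HIT
vaddr=27: (0,1) in TLB -> HIT
vaddr=18: (0,1) in TLB -> HIT
vaddr=25: (0,1) in TLB -> HIT

Answer: MISS HIT HIT HIT HIT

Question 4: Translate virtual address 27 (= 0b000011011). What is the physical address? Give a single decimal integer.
Answer: 443

Derivation:
vaddr = 27 = 0b000011011
Split: l1_idx=0, l2_idx=1, offset=11
L1[0] = 1
L2[1][1] = 27
paddr = 27 * 16 + 11 = 443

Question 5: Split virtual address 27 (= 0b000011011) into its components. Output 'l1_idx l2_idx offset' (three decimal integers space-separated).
Answer: 0 1 11

Derivation:
vaddr = 27 = 0b000011011
  top 2 bits -> l1_idx = 0
  next 3 bits -> l2_idx = 1
  bottom 4 bits -> offset = 11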